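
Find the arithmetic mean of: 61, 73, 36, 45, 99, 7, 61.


Sum = 61 + 73 + 36 + 45 + 99 + 7 + 61 = 382
n = 7
Mean = 382/7 = 54.5714

Mean = 54.5714


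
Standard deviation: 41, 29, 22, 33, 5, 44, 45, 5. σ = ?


Mean = 28.0000
Variance = 229.2500
SD = sqrt(229.2500) = 15.1410

SD = 15.1410


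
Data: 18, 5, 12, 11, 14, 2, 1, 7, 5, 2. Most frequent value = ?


Frequencies: 1:1, 2:2, 5:2, 7:1, 11:1, 12:1, 14:1, 18:1
Max frequency = 2
Mode = 2, 5

Mode = 2, 5


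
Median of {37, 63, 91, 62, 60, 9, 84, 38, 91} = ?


Sorted: 9, 37, 38, 60, 62, 63, 84, 91, 91
n = 9 (odd)
Middle value = 62

Median = 62


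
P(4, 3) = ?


P(4,3) = 4!/1!
= 24/1
= 24

P(4,3) = 24


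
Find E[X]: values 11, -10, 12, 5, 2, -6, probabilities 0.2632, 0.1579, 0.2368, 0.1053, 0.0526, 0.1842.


E[X] = 11*0.2632 - 10*0.1579 + 12*0.2368 + 5*0.1053 + 2*0.0526 - 6*0.1842
= 2.8952 - 1.5790 + 2.8416 + 0.5265 + 0.1052 - 1.1052
= 3.6843

E[X] = 3.6843


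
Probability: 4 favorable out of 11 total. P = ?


P = 4/11 = 0.3636

P = 0.3636


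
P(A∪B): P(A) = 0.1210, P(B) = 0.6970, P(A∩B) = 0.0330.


P(A∪B) = 0.1210 + 0.6970 - 0.0330
= 0.8180 - 0.0330
= 0.7850

P(A∪B) = 0.7850


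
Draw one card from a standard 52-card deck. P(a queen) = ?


4 queens in 52 cards
P = 4/52 = 0.0769

P = 0.0769


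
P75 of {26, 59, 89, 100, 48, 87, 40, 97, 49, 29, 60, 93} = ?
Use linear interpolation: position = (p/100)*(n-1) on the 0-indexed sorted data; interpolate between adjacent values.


Sorted: 26, 29, 40, 48, 49, 59, 60, 87, 89, 93, 97, 100
n = 12
Index = 75/100 * 11 = 8.2500
Lower = data[8] = 89, Upper = data[9] = 93
P75 = 89 + 0.2500*(4) = 90.0000

P75 = 90.0000


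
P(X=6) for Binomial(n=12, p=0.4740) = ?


C(12,6) = 924
p^6 = 0.011341
(1-p)^6 = 0.021179
P = 924 * 0.011341 * 0.021179 = 0.2220

P(X=6) = 0.2220


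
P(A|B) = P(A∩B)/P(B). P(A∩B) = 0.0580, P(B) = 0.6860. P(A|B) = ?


P(A|B) = 0.0580/0.6860 = 0.0845

P(A|B) = 0.0845


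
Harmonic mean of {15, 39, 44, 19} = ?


Sum of reciprocals = 1/15 + 1/39 + 1/44 + 1/19 = 0.167667
HM = 4/0.167667 = 23.8569

HM = 23.8569


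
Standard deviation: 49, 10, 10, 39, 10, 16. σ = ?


Mean = 22.3333
Variance = 247.5556
SD = sqrt(247.5556) = 15.7339

SD = 15.7339


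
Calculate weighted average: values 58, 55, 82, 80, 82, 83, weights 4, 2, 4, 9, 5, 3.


Numerator = 58*4 + 55*2 + 82*4 + 80*9 + 82*5 + 83*3 = 2049
Denominator = 4 + 2 + 4 + 9 + 5 + 3 = 27
WM = 2049/27 = 75.8889

WM = 75.8889


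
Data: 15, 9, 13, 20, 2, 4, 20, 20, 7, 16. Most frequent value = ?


Frequencies: 2:1, 4:1, 7:1, 9:1, 13:1, 15:1, 16:1, 20:3
Max frequency = 3
Mode = 20

Mode = 20


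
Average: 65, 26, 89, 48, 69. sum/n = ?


Sum = 65 + 26 + 89 + 48 + 69 = 297
n = 5
Mean = 297/5 = 59.4000

Mean = 59.4000


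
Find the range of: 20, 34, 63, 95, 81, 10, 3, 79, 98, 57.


Max = 98, Min = 3
Range = 98 - 3 = 95

Range = 95


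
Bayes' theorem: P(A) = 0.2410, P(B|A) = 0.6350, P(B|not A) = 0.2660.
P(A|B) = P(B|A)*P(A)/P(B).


P(B) = P(B|A)*P(A) + P(B|A')*P(A')
= 0.6350*0.2410 + 0.2660*0.7590
= 0.153035 + 0.201894 = 0.354929
P(A|B) = 0.153035/0.354929 = 0.4312

P(A|B) = 0.4312


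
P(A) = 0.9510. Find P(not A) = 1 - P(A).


P(not A) = 1 - 0.9510 = 0.0490

P(not A) = 0.0490


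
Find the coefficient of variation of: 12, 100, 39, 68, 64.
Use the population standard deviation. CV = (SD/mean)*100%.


Mean = 56.6000
SD = 29.5540
CV = (29.5540/56.6000)*100 = 52.2156%

CV = 52.2156%


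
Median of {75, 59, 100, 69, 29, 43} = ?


Sorted: 29, 43, 59, 69, 75, 100
n = 6 (even)
Middle values: 59 and 69
Median = (59+69)/2 = 64.0000

Median = 64.0000


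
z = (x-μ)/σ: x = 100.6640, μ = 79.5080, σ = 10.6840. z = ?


z = (100.6640 - 79.5080)/10.6840
= 21.1560/10.6840
= 1.9802

z = 1.9802


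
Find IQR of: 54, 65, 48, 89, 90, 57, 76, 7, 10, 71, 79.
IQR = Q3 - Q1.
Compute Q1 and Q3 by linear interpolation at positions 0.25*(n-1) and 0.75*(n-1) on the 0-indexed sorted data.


Sorted: 7, 10, 48, 54, 57, 65, 71, 76, 79, 89, 90
Q1 (25th %ile) = 51.0000
Q3 (75th %ile) = 77.5000
IQR = 77.5000 - 51.0000 = 26.5000

IQR = 26.5000


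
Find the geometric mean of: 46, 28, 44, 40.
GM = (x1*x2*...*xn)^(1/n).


Product = 46 × 28 × 44 × 40 = 2266880
GM = 2266880^(1/4) = 38.8023

GM = 38.8023


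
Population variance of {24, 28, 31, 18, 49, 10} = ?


Mean = 26.6667
Squared deviations: 7.1111, 1.7778, 18.7778, 75.1111, 498.7778, 277.7778
Sum = 879.3333
Variance = 879.3333/6 = 146.5556

Variance = 146.5556


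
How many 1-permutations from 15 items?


P(15,1) = 15!/14!
= 1307674368000/87178291200
= 15

P(15,1) = 15


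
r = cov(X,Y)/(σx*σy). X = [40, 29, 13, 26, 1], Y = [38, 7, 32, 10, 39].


Mean X = 21.8000, Mean Y = 25.2000
SD X = 13.496666, SD Y = 13.876599
Cov = -61.760000
r = -61.760000/(13.496666*13.876599) = -0.3298

r = -0.3298


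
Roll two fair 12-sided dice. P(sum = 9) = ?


Total outcomes = 12×12 = 144
Favorable (sum = 9): 8
P = 8/144 = 0.0556

P = 0.0556


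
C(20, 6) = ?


C(20,6) = 20!/(6! × 14!)
= 2432902008176640000/(720 × 87178291200)
= 38760

C(20,6) = 38760


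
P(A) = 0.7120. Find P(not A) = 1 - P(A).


P(not A) = 1 - 0.7120 = 0.2880

P(not A) = 0.2880


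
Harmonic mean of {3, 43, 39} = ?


Sum of reciprocals = 1/3 + 1/43 + 1/39 = 0.382230
HM = 3/0.382230 = 7.8487

HM = 7.8487


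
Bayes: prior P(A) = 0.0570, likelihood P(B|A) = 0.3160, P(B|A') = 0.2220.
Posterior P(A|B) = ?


P(B) = P(B|A)*P(A) + P(B|A')*P(A')
= 0.3160*0.0570 + 0.2220*0.9430
= 0.018012 + 0.209346 = 0.227358
P(A|B) = 0.018012/0.227358 = 0.0792

P(A|B) = 0.0792


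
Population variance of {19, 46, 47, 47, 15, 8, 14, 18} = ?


Mean = 26.7500
Squared deviations: 60.0625, 370.5625, 410.0625, 410.0625, 138.0625, 351.5625, 162.5625, 76.5625
Sum = 1979.5000
Variance = 1979.5000/8 = 247.4375

Variance = 247.4375


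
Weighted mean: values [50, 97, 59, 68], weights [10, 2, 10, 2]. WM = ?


Numerator = 50*10 + 97*2 + 59*10 + 68*2 = 1420
Denominator = 10 + 2 + 10 + 2 = 24
WM = 1420/24 = 59.1667

WM = 59.1667


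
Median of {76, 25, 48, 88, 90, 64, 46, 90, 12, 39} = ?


Sorted: 12, 25, 39, 46, 48, 64, 76, 88, 90, 90
n = 10 (even)
Middle values: 48 and 64
Median = (48+64)/2 = 56.0000

Median = 56.0000


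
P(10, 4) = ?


P(10,4) = 10!/6!
= 3628800/720
= 5040

P(10,4) = 5040


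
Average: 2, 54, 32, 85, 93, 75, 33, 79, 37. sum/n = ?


Sum = 2 + 54 + 32 + 85 + 93 + 75 + 33 + 79 + 37 = 490
n = 9
Mean = 490/9 = 54.4444

Mean = 54.4444


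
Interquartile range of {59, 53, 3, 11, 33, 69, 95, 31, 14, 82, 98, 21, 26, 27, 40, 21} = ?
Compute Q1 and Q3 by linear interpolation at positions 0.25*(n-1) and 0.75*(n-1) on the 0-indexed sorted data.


Sorted: 3, 11, 14, 21, 21, 26, 27, 31, 33, 40, 53, 59, 69, 82, 95, 98
Q1 (25th %ile) = 21.0000
Q3 (75th %ile) = 61.5000
IQR = 61.5000 - 21.0000 = 40.5000

IQR = 40.5000


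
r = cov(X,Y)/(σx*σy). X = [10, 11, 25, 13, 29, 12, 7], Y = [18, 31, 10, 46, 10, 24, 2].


Mean X = 15.2857, Mean Y = 20.1429
SD X = 7.685130, SD Y = 13.840196
Cov = -27.755102
r = -27.755102/(7.685130*13.840196) = -0.2609

r = -0.2609


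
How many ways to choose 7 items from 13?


C(13,7) = 13!/(7! × 6!)
= 6227020800/(5040 × 720)
= 1716

C(13,7) = 1716


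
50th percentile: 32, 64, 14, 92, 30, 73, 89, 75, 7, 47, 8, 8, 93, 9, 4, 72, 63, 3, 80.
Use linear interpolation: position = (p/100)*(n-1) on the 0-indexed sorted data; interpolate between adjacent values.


Sorted: 3, 4, 7, 8, 8, 9, 14, 30, 32, 47, 63, 64, 72, 73, 75, 80, 89, 92, 93
n = 19
Index = 50/100 * 18 = 9.0000
Lower = data[9] = 47, Upper = data[10] = 63
P50 = 47 + 0*(16) = 47.0000

P50 = 47.0000


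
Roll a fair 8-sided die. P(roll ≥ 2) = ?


Favorable outcomes (roll ≥ 2): 7
Total outcomes = 8
P = 7/8 = 0.8750

P = 0.8750


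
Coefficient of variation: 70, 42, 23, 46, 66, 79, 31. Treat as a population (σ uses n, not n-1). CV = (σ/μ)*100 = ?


Mean = 51.0000
SD = 19.4936
CV = (19.4936/51.0000)*100 = 38.2227%

CV = 38.2227%


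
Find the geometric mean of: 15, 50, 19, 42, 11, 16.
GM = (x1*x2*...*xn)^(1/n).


Product = 15 × 50 × 19 × 42 × 11 × 16 = 105336000
GM = 105336000^(1/6) = 21.7318

GM = 21.7318


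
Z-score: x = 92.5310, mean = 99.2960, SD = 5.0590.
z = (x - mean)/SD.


z = (92.5310 - 99.2960)/5.0590
= -6.7650/5.0590
= -1.3372

z = -1.3372


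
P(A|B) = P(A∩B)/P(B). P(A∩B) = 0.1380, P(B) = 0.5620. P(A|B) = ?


P(A|B) = 0.1380/0.5620 = 0.2456

P(A|B) = 0.2456


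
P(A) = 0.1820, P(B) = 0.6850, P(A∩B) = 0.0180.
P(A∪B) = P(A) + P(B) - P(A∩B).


P(A∪B) = 0.1820 + 0.6850 - 0.0180
= 0.8670 - 0.0180
= 0.8490

P(A∪B) = 0.8490


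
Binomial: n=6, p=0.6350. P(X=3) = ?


C(6,3) = 20
p^3 = 0.256048
(1-p)^3 = 0.048627
P = 20 * 0.256048 * 0.048627 = 0.2490

P(X=3) = 0.2490


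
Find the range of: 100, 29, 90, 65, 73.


Max = 100, Min = 29
Range = 100 - 29 = 71

Range = 71


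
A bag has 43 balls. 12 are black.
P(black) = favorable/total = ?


P = 12/43 = 0.2791

P = 0.2791


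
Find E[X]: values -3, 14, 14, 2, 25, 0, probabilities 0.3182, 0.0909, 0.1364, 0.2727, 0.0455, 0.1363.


E[X] = -3*0.3182 + 14*0.0909 + 14*0.1364 + 2*0.2727 + 25*0.0455 + 0*0.1363
= -0.9546 + 1.2726 + 1.9096 + 0.5454 + 1.1375 + 0
= 3.9105

E[X] = 3.9105


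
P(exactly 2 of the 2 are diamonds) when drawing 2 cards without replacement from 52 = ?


Hypergeometric: P(X=2) = C(13,2)·C(39,0) / C(52,2)
= 78 × 1 / 1326
= 78/1326 = 0.0588

P = 0.0588


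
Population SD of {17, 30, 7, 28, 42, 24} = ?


Mean = 24.6667
Variance = 118.5556
SD = sqrt(118.5556) = 10.8883

SD = 10.8883


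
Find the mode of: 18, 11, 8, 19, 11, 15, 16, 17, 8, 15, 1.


Frequencies: 1:1, 8:2, 11:2, 15:2, 16:1, 17:1, 18:1, 19:1
Max frequency = 2
Mode = 8, 11, 15

Mode = 8, 11, 15


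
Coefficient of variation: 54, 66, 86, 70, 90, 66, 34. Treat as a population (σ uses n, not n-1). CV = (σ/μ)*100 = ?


Mean = 66.5714
SD = 17.5569
CV = (17.5569/66.5714)*100 = 26.3730%

CV = 26.3730%


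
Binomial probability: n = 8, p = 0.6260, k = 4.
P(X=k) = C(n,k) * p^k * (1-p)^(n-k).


C(8,4) = 70
p^4 = 0.153567
(1-p)^4 = 0.019565
P = 70 * 0.153567 * 0.019565 = 0.2103

P(X=4) = 0.2103


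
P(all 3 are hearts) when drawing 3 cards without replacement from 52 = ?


P(all hearts) = (13/52) × (12/51) × (11/50)
= 0.0129

P = 0.0129


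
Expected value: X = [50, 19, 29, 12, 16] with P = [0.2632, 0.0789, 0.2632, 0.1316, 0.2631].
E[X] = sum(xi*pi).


E[X] = 50*0.2632 + 19*0.0789 + 29*0.2632 + 12*0.1316 + 16*0.2631
= 13.1600 + 1.4991 + 7.6328 + 1.5792 + 4.2096
= 28.0807

E[X] = 28.0807


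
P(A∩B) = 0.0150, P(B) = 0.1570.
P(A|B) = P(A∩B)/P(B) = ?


P(A|B) = 0.0150/0.1570 = 0.0955

P(A|B) = 0.0955


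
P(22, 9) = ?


P(22,9) = 22!/13!
= 1124000727777607680000/6227020800
= 180503769600

P(22,9) = 180503769600


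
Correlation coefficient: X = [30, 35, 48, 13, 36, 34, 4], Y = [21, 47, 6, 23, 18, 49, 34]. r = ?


Mean X = 28.5714, Mean Y = 28.2857
SD X = 13.896116, SD Y = 14.616178
Cov = -49.306122
r = -49.306122/(13.896116*14.616178) = -0.2428

r = -0.2428


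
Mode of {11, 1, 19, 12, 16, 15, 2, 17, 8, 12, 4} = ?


Frequencies: 1:1, 2:1, 4:1, 8:1, 11:1, 12:2, 15:1, 16:1, 17:1, 19:1
Max frequency = 2
Mode = 12

Mode = 12


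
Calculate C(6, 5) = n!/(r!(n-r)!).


C(6,5) = 6!/(5! × 1!)
= 720/(120 × 1)
= 6

C(6,5) = 6


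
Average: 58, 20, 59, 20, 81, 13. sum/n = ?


Sum = 58 + 20 + 59 + 20 + 81 + 13 = 251
n = 6
Mean = 251/6 = 41.8333

Mean = 41.8333


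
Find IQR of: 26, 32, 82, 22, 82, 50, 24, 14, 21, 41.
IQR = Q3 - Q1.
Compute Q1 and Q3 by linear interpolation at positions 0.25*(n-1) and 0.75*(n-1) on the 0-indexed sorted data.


Sorted: 14, 21, 22, 24, 26, 32, 41, 50, 82, 82
Q1 (25th %ile) = 22.5000
Q3 (75th %ile) = 47.7500
IQR = 47.7500 - 22.5000 = 25.2500

IQR = 25.2500


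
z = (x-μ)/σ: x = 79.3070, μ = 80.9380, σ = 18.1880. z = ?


z = (79.3070 - 80.9380)/18.1880
= -1.6310/18.1880
= -0.0897

z = -0.0897


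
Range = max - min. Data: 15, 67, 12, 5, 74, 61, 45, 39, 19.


Max = 74, Min = 5
Range = 74 - 5 = 69

Range = 69


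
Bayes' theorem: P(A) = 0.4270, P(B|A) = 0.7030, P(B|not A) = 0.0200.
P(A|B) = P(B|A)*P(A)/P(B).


P(B) = P(B|A)*P(A) + P(B|A')*P(A')
= 0.7030*0.4270 + 0.0200*0.5730
= 0.300181 + 0.011460 = 0.311641
P(A|B) = 0.300181/0.311641 = 0.9632

P(A|B) = 0.9632


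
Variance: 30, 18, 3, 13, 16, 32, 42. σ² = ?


Mean = 22.0000
Squared deviations: 64.0000, 16.0000, 361.0000, 81.0000, 36.0000, 100.0000, 400.0000
Sum = 1058.0000
Variance = 1058.0000/7 = 151.1429

Variance = 151.1429


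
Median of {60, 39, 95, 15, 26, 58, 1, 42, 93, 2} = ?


Sorted: 1, 2, 15, 26, 39, 42, 58, 60, 93, 95
n = 10 (even)
Middle values: 39 and 42
Median = (39+42)/2 = 40.5000

Median = 40.5000


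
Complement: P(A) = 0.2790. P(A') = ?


P(not A) = 1 - 0.2790 = 0.7210

P(not A) = 0.7210


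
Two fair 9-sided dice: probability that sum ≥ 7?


Total outcomes = 9×9 = 81
Favorable (sum ≥ 7): 66
P = 66/81 = 0.8148

P = 0.8148


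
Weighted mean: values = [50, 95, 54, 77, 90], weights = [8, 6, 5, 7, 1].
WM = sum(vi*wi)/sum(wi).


Numerator = 50*8 + 95*6 + 54*5 + 77*7 + 90*1 = 1869
Denominator = 8 + 6 + 5 + 7 + 1 = 27
WM = 1869/27 = 69.2222

WM = 69.2222


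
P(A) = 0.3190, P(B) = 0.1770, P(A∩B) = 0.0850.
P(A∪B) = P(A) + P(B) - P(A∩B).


P(A∪B) = 0.3190 + 0.1770 - 0.0850
= 0.4960 - 0.0850
= 0.4110

P(A∪B) = 0.4110


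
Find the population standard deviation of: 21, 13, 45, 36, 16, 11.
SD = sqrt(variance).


Mean = 23.6667
Variance = 157.8889
SD = sqrt(157.8889) = 12.5654

SD = 12.5654


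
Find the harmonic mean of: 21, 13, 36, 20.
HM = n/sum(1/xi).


Sum of reciprocals = 1/21 + 1/13 + 1/36 + 1/20 = 0.202320
HM = 4/0.202320 = 19.7707

HM = 19.7707


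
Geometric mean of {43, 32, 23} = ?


Product = 43 × 32 × 23 = 31648
GM = 31648^(1/3) = 31.6312

GM = 31.6312


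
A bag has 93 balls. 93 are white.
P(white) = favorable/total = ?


P = 93/93 = 1.0000

P = 1.0000


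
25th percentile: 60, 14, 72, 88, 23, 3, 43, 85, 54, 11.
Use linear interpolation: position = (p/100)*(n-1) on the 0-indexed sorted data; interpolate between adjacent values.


Sorted: 3, 11, 14, 23, 43, 54, 60, 72, 85, 88
n = 10
Index = 25/100 * 9 = 2.2500
Lower = data[2] = 14, Upper = data[3] = 23
P25 = 14 + 0.2500*(9) = 16.2500

P25 = 16.2500


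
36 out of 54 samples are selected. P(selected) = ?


P = 36/54 = 0.6667

P = 0.6667


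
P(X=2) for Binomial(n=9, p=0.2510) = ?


C(9,2) = 36
p^2 = 0.063001
(1-p)^7 = 0.132243
P = 36 * 0.063001 * 0.132243 = 0.2999

P(X=2) = 0.2999


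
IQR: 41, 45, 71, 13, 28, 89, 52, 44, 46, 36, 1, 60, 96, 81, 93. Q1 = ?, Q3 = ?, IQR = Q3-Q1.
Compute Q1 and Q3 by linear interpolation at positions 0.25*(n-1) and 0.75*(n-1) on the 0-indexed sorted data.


Sorted: 1, 13, 28, 36, 41, 44, 45, 46, 52, 60, 71, 81, 89, 93, 96
Q1 (25th %ile) = 38.5000
Q3 (75th %ile) = 76.0000
IQR = 76.0000 - 38.5000 = 37.5000

IQR = 37.5000


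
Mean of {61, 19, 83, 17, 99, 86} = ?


Sum = 61 + 19 + 83 + 17 + 99 + 86 = 365
n = 6
Mean = 365/6 = 60.8333

Mean = 60.8333


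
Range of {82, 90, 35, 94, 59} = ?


Max = 94, Min = 35
Range = 94 - 35 = 59

Range = 59


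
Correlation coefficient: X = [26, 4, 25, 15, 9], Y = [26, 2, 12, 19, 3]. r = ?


Mean X = 15.8000, Mean Y = 12.4000
SD X = 8.657944, SD Y = 9.221714
Cov = 63.280000
r = 63.280000/(8.657944*9.221714) = 0.7926

r = 0.7926


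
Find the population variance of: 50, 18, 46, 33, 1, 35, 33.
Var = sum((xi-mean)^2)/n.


Mean = 30.8571
Squared deviations: 366.4490, 165.3061, 229.3061, 4.5918, 891.4490, 17.1633, 4.5918
Sum = 1678.8571
Variance = 1678.8571/7 = 239.8367

Variance = 239.8367


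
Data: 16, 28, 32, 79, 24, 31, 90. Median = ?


Sorted: 16, 24, 28, 31, 32, 79, 90
n = 7 (odd)
Middle value = 31

Median = 31


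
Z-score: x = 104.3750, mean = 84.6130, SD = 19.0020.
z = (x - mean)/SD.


z = (104.3750 - 84.6130)/19.0020
= 19.7620/19.0020
= 1.0400

z = 1.0400


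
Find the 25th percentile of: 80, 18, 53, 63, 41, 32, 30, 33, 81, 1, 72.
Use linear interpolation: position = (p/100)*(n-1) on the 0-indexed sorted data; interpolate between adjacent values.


Sorted: 1, 18, 30, 32, 33, 41, 53, 63, 72, 80, 81
n = 11
Index = 25/100 * 10 = 2.5000
Lower = data[2] = 30, Upper = data[3] = 32
P25 = 30 + 0.5000*(2) = 31.0000

P25 = 31.0000


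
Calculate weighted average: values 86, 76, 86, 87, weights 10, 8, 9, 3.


Numerator = 86*10 + 76*8 + 86*9 + 87*3 = 2503
Denominator = 10 + 8 + 9 + 3 = 30
WM = 2503/30 = 83.4333

WM = 83.4333


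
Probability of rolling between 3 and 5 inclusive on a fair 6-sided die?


Favorable outcomes (3 ≤ roll ≤ 5): 3
Total outcomes = 6
P = 3/6 = 0.5000

P = 0.5000


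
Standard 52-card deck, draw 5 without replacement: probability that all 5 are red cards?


P(all red cards) = (26/52) × (25/51) × (24/50) × (23/49) × (22/48)
= 0.0253

P = 0.0253


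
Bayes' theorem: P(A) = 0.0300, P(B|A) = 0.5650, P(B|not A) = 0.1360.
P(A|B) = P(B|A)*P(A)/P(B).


P(B) = P(B|A)*P(A) + P(B|A')*P(A')
= 0.5650*0.0300 + 0.1360*0.9700
= 0.016950 + 0.131920 = 0.148870
P(A|B) = 0.016950/0.148870 = 0.1139

P(A|B) = 0.1139


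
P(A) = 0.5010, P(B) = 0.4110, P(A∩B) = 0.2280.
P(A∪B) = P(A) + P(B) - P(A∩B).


P(A∪B) = 0.5010 + 0.4110 - 0.2280
= 0.9120 - 0.2280
= 0.6840

P(A∪B) = 0.6840


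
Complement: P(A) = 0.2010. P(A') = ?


P(not A) = 1 - 0.2010 = 0.7990

P(not A) = 0.7990


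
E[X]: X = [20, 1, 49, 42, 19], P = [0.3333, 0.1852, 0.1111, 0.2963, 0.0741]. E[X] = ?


E[X] = 20*0.3333 + 1*0.1852 + 49*0.1111 + 42*0.2963 + 19*0.0741
= 6.6660 + 0.1852 + 5.4439 + 12.4446 + 1.4079
= 26.1476

E[X] = 26.1476


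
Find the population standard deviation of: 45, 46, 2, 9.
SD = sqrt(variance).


Mean = 25.5000
Variance = 406.2500
SD = sqrt(406.2500) = 20.1556

SD = 20.1556


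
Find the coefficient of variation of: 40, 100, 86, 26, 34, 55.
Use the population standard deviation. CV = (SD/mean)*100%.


Mean = 56.8333
SD = 27.3033
CV = (27.3033/56.8333)*100 = 48.0411%

CV = 48.0411%


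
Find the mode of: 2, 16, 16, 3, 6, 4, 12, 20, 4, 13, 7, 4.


Frequencies: 2:1, 3:1, 4:3, 6:1, 7:1, 12:1, 13:1, 16:2, 20:1
Max frequency = 3
Mode = 4

Mode = 4


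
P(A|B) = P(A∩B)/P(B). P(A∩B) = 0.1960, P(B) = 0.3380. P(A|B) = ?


P(A|B) = 0.1960/0.3380 = 0.5799

P(A|B) = 0.5799


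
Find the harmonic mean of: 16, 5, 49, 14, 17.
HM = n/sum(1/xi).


Sum of reciprocals = 1/16 + 1/5 + 1/49 + 1/14 + 1/17 = 0.413160
HM = 5/0.413160 = 12.1018

HM = 12.1018


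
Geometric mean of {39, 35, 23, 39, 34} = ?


Product = 39 × 35 × 23 × 39 × 34 = 41629770
GM = 41629770^(1/5) = 33.4103

GM = 33.4103


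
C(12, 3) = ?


C(12,3) = 12!/(3! × 9!)
= 479001600/(6 × 362880)
= 220

C(12,3) = 220


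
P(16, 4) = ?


P(16,4) = 16!/12!
= 20922789888000/479001600
= 43680

P(16,4) = 43680


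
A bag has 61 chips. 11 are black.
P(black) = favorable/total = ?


P = 11/61 = 0.1803

P = 0.1803


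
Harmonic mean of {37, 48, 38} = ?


Sum of reciprocals = 1/37 + 1/48 + 1/38 = 0.074176
HM = 3/0.074176 = 40.4443

HM = 40.4443


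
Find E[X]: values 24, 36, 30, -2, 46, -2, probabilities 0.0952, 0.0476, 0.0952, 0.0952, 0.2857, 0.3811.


E[X] = 24*0.0952 + 36*0.0476 + 30*0.0952 - 2*0.0952 + 46*0.2857 - 2*0.3811
= 2.2848 + 1.7136 + 2.8560 - 0.1904 + 13.1422 - 0.7622
= 19.0440

E[X] = 19.0440


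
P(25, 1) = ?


P(25,1) = 25!/24!
= 15511210043330985984000000/620448401733239439360000
= 25

P(25,1) = 25


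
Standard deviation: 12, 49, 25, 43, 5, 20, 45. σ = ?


Mean = 28.4286
Variance = 258.8163
SD = sqrt(258.8163) = 16.0878

SD = 16.0878


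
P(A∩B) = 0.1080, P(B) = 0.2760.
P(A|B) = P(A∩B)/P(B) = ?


P(A|B) = 0.1080/0.2760 = 0.3913

P(A|B) = 0.3913


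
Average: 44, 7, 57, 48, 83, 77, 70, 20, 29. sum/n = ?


Sum = 44 + 7 + 57 + 48 + 83 + 77 + 70 + 20 + 29 = 435
n = 9
Mean = 435/9 = 48.3333

Mean = 48.3333


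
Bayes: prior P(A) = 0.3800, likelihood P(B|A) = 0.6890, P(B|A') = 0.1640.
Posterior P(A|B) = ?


P(B) = P(B|A)*P(A) + P(B|A')*P(A')
= 0.6890*0.3800 + 0.1640*0.6200
= 0.261820 + 0.101680 = 0.363500
P(A|B) = 0.261820/0.363500 = 0.7203

P(A|B) = 0.7203


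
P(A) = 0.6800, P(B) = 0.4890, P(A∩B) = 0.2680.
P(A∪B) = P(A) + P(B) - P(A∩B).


P(A∪B) = 0.6800 + 0.4890 - 0.2680
= 1.1690 - 0.2680
= 0.9010

P(A∪B) = 0.9010


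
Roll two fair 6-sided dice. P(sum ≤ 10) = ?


Total outcomes = 6×6 = 36
Favorable (sum ≤ 10): 33
P = 33/36 = 0.9167

P = 0.9167


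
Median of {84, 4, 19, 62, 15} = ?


Sorted: 4, 15, 19, 62, 84
n = 5 (odd)
Middle value = 19

Median = 19


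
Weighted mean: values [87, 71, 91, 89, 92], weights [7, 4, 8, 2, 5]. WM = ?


Numerator = 87*7 + 71*4 + 91*8 + 89*2 + 92*5 = 2259
Denominator = 7 + 4 + 8 + 2 + 5 = 26
WM = 2259/26 = 86.8846

WM = 86.8846


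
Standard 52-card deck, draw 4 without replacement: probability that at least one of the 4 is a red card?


P(at least one) = 1 - P(none)
P(none) = (26/52) × (25/51) × (24/50) × (23/49) = 0.055222
P(at least one) = 1 - 0.055222 = 0.9448

P = 0.9448


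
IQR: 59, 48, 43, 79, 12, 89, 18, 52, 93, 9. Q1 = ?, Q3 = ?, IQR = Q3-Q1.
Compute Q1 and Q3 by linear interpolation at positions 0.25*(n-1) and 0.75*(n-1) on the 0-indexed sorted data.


Sorted: 9, 12, 18, 43, 48, 52, 59, 79, 89, 93
Q1 (25th %ile) = 24.2500
Q3 (75th %ile) = 74.0000
IQR = 74.0000 - 24.2500 = 49.7500

IQR = 49.7500


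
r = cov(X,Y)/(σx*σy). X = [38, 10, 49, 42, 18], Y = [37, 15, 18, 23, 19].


Mean X = 31.4000, Mean Y = 22.4000
SD X = 14.853956, SD Y = 7.735632
Cov = 45.840000
r = 45.840000/(14.853956*7.735632) = 0.3989

r = 0.3989


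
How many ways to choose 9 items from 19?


C(19,9) = 19!/(9! × 10!)
= 121645100408832000/(362880 × 3628800)
= 92378

C(19,9) = 92378


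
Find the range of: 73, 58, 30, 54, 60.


Max = 73, Min = 30
Range = 73 - 30 = 43

Range = 43


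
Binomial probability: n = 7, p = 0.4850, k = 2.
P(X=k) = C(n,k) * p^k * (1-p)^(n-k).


C(7,2) = 21
p^2 = 0.235225
(1-p)^5 = 0.036227
P = 21 * 0.235225 * 0.036227 = 0.1790

P(X=2) = 0.1790


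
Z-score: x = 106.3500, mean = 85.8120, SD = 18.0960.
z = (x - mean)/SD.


z = (106.3500 - 85.8120)/18.0960
= 20.5380/18.0960
= 1.1349

z = 1.1349


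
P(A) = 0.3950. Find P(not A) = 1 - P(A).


P(not A) = 1 - 0.3950 = 0.6050

P(not A) = 0.6050


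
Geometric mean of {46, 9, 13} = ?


Product = 46 × 9 × 13 = 5382
GM = 5382^(1/3) = 17.5246

GM = 17.5246


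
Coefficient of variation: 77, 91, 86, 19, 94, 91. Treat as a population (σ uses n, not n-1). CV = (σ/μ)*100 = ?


Mean = 76.3333
SD = 26.2149
CV = (26.2149/76.3333)*100 = 34.3427%

CV = 34.3427%


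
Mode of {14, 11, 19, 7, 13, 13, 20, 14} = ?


Frequencies: 7:1, 11:1, 13:2, 14:2, 19:1, 20:1
Max frequency = 2
Mode = 13, 14

Mode = 13, 14


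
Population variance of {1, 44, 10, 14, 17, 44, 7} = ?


Mean = 19.5714
Squared deviations: 344.8980, 596.7551, 91.6122, 31.0408, 6.6122, 596.7551, 158.0408
Sum = 1825.7143
Variance = 1825.7143/7 = 260.8163

Variance = 260.8163


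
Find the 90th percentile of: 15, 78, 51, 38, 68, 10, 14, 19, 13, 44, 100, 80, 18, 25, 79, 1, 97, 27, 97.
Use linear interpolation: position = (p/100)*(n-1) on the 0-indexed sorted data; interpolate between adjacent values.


Sorted: 1, 10, 13, 14, 15, 18, 19, 25, 27, 38, 44, 51, 68, 78, 79, 80, 97, 97, 100
n = 19
Index = 90/100 * 18 = 16.2000
Lower = data[16] = 97, Upper = data[17] = 97
P90 = 97 + 0.2000*(0) = 97.0000

P90 = 97.0000


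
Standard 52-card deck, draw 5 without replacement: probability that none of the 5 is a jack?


P(no jacks) = (48/52) × (47/51) × (46/50) × (45/49) × (44/48)
= 0.6588

P = 0.6588


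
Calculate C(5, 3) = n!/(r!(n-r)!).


C(5,3) = 5!/(3! × 2!)
= 120/(6 × 2)
= 10

C(5,3) = 10


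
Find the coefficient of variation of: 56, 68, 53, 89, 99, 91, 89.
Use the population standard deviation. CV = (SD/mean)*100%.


Mean = 77.8571
SD = 17.1583
CV = (17.1583/77.8571)*100 = 22.0382%

CV = 22.0382%


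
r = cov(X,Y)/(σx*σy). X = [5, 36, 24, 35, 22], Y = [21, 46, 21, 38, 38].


Mean X = 24.4000, Mean Y = 32.8000
SD X = 11.217843, SD Y = 10.067770
Cov = 85.880000
r = 85.880000/(11.217843*10.067770) = 0.7604

r = 0.7604


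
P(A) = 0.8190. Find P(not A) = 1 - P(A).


P(not A) = 1 - 0.8190 = 0.1810

P(not A) = 0.1810


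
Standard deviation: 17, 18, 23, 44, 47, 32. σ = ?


Mean = 30.1667
Variance = 141.8056
SD = sqrt(141.8056) = 11.9082

SD = 11.9082


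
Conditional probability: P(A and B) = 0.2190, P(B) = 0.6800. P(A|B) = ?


P(A|B) = 0.2190/0.6800 = 0.3221

P(A|B) = 0.3221


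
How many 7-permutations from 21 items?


P(21,7) = 21!/14!
= 51090942171709440000/87178291200
= 586051200

P(21,7) = 586051200


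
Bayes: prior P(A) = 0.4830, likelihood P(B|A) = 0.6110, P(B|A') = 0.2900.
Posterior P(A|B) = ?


P(B) = P(B|A)*P(A) + P(B|A')*P(A')
= 0.6110*0.4830 + 0.2900*0.5170
= 0.295113 + 0.149930 = 0.445043
P(A|B) = 0.295113/0.445043 = 0.6631

P(A|B) = 0.6631


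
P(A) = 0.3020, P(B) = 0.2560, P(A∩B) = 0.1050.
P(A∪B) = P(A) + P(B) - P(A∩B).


P(A∪B) = 0.3020 + 0.2560 - 0.1050
= 0.5580 - 0.1050
= 0.4530

P(A∪B) = 0.4530


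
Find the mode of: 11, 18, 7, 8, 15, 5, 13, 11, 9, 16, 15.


Frequencies: 5:1, 7:1, 8:1, 9:1, 11:2, 13:1, 15:2, 16:1, 18:1
Max frequency = 2
Mode = 11, 15

Mode = 11, 15


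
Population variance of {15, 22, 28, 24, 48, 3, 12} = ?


Mean = 21.7143
Squared deviations: 45.0816, 0.0816, 39.5102, 5.2245, 690.9388, 350.2245, 94.3673
Sum = 1225.4286
Variance = 1225.4286/7 = 175.0612

Variance = 175.0612


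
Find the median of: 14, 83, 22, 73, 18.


Sorted: 14, 18, 22, 73, 83
n = 5 (odd)
Middle value = 22

Median = 22


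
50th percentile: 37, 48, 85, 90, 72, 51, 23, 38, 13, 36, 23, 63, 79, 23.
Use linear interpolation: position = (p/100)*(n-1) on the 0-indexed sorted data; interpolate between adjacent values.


Sorted: 13, 23, 23, 23, 36, 37, 38, 48, 51, 63, 72, 79, 85, 90
n = 14
Index = 50/100 * 13 = 6.5000
Lower = data[6] = 38, Upper = data[7] = 48
P50 = 38 + 0.5000*(10) = 43.0000

P50 = 43.0000


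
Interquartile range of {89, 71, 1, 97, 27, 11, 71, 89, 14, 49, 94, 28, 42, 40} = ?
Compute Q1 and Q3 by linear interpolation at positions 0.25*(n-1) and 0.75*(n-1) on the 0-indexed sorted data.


Sorted: 1, 11, 14, 27, 28, 40, 42, 49, 71, 71, 89, 89, 94, 97
Q1 (25th %ile) = 27.2500
Q3 (75th %ile) = 84.5000
IQR = 84.5000 - 27.2500 = 57.2500

IQR = 57.2500


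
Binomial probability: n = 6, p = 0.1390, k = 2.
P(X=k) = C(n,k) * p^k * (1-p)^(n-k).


C(6,2) = 15
p^2 = 0.019321
(1-p)^4 = 0.549557
P = 15 * 0.019321 * 0.549557 = 0.1593

P(X=2) = 0.1593


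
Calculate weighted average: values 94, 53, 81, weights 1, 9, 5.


Numerator = 94*1 + 53*9 + 81*5 = 976
Denominator = 1 + 9 + 5 = 15
WM = 976/15 = 65.0667

WM = 65.0667


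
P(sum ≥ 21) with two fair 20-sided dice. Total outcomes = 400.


Total outcomes = 20×20 = 400
Favorable (sum ≥ 21): 210
P = 210/400 = 0.5250

P = 0.5250


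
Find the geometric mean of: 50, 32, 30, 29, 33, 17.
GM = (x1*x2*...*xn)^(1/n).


Product = 50 × 32 × 30 × 29 × 33 × 17 = 780912000
GM = 780912000^(1/6) = 30.3459

GM = 30.3459


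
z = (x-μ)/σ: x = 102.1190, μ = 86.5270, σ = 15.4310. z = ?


z = (102.1190 - 86.5270)/15.4310
= 15.5920/15.4310
= 1.0104

z = 1.0104


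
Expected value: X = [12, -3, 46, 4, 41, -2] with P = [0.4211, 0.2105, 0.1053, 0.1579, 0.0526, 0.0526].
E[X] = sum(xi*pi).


E[X] = 12*0.4211 - 3*0.2105 + 46*0.1053 + 4*0.1579 + 41*0.0526 - 2*0.0526
= 5.0532 - 0.6315 + 4.8438 + 0.6316 + 2.1566 - 0.1052
= 11.9485

E[X] = 11.9485


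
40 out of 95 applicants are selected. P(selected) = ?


P = 40/95 = 0.4211

P = 0.4211


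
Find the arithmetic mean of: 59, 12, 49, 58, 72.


Sum = 59 + 12 + 49 + 58 + 72 = 250
n = 5
Mean = 250/5 = 50.0000

Mean = 50.0000


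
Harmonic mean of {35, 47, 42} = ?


Sum of reciprocals = 1/35 + 1/47 + 1/42 = 0.073658
HM = 3/0.073658 = 40.7290

HM = 40.7290


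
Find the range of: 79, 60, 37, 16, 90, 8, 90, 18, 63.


Max = 90, Min = 8
Range = 90 - 8 = 82

Range = 82


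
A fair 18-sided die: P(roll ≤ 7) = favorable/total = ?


Favorable outcomes (roll ≤ 7): 7
Total outcomes = 18
P = 7/18 = 0.3889

P = 0.3889


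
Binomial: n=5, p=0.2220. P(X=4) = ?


C(5,4) = 5
p^4 = 0.002429
(1-p)^1 = 0.778000
P = 5 * 0.002429 * 0.778000 = 0.0094

P(X=4) = 0.0094


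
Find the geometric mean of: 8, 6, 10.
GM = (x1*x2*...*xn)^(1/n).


Product = 8 × 6 × 10 = 480
GM = 480^(1/3) = 7.8297

GM = 7.8297


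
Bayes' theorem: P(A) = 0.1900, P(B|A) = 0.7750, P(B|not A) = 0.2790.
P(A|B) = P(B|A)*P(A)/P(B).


P(B) = P(B|A)*P(A) + P(B|A')*P(A')
= 0.7750*0.1900 + 0.2790*0.8100
= 0.147250 + 0.225990 = 0.373240
P(A|B) = 0.147250/0.373240 = 0.3945

P(A|B) = 0.3945


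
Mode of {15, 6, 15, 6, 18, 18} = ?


Frequencies: 6:2, 15:2, 18:2
Max frequency = 2
Mode = 6, 15, 18

Mode = 6, 15, 18


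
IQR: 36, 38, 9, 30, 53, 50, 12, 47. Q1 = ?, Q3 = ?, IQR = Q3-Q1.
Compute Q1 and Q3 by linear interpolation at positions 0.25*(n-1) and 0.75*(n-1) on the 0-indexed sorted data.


Sorted: 9, 12, 30, 36, 38, 47, 50, 53
Q1 (25th %ile) = 25.5000
Q3 (75th %ile) = 47.7500
IQR = 47.7500 - 25.5000 = 22.2500

IQR = 22.2500


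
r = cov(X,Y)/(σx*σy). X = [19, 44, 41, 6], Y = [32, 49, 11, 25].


Mean X = 27.5000, Mean Y = 29.2500
SD X = 15.724185, SD Y = 13.681648
Cov = 36.875000
r = 36.875000/(15.724185*13.681648) = 0.1714

r = 0.1714


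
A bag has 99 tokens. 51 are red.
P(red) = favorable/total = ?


P = 51/99 = 0.5152

P = 0.5152


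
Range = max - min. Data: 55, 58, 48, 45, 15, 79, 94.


Max = 94, Min = 15
Range = 94 - 15 = 79

Range = 79


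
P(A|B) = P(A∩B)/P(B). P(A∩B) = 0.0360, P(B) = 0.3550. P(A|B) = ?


P(A|B) = 0.0360/0.3550 = 0.1014

P(A|B) = 0.1014


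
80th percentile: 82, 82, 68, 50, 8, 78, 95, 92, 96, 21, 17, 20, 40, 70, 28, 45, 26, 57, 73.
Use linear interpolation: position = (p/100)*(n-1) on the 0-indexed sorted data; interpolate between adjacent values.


Sorted: 8, 17, 20, 21, 26, 28, 40, 45, 50, 57, 68, 70, 73, 78, 82, 82, 92, 95, 96
n = 19
Index = 80/100 * 18 = 14.4000
Lower = data[14] = 82, Upper = data[15] = 82
P80 = 82 + 0.4000*(0) = 82.0000

P80 = 82.0000


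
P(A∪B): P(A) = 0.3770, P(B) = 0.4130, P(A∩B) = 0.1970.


P(A∪B) = 0.3770 + 0.4130 - 0.1970
= 0.7900 - 0.1970
= 0.5930

P(A∪B) = 0.5930


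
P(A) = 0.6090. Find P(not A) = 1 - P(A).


P(not A) = 1 - 0.6090 = 0.3910

P(not A) = 0.3910


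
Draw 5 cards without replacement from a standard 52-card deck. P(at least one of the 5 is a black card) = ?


P(at least one) = 1 - P(none)
P(none) = (26/52) × (25/51) × (24/50) × (23/49) × (22/48) = 0.025310
P(at least one) = 1 - 0.025310 = 0.9747

P = 0.9747


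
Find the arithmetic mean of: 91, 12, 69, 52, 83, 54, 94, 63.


Sum = 91 + 12 + 69 + 52 + 83 + 54 + 94 + 63 = 518
n = 8
Mean = 518/8 = 64.7500

Mean = 64.7500


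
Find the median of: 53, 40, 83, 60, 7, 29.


Sorted: 7, 29, 40, 53, 60, 83
n = 6 (even)
Middle values: 40 and 53
Median = (40+53)/2 = 46.5000

Median = 46.5000


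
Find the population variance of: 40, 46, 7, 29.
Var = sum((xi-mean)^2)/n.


Mean = 30.5000
Squared deviations: 90.2500, 240.2500, 552.2500, 2.2500
Sum = 885.0000
Variance = 885.0000/4 = 221.2500

Variance = 221.2500


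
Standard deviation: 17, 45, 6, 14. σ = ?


Mean = 20.5000
Variance = 216.2500
SD = sqrt(216.2500) = 14.7054

SD = 14.7054


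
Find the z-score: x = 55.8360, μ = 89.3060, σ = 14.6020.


z = (55.8360 - 89.3060)/14.6020
= -33.4700/14.6020
= -2.2922

z = -2.2922


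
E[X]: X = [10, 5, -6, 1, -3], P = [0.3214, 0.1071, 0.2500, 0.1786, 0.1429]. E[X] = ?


E[X] = 10*0.3214 + 5*0.1071 - 6*0.2500 + 1*0.1786 - 3*0.1429
= 3.2140 + 0.5355 - 1.5000 + 0.1786 - 0.4287
= 1.9994

E[X] = 1.9994


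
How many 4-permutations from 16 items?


P(16,4) = 16!/12!
= 20922789888000/479001600
= 43680

P(16,4) = 43680


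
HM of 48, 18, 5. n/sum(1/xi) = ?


Sum of reciprocals = 1/48 + 1/18 + 1/5 = 0.276389
HM = 3/0.276389 = 10.8543

HM = 10.8543


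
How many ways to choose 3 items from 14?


C(14,3) = 14!/(3! × 11!)
= 87178291200/(6 × 39916800)
= 364

C(14,3) = 364


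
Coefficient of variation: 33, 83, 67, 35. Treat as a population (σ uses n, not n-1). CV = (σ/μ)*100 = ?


Mean = 54.5000
SD = 21.2779
CV = (21.2779/54.5000)*100 = 39.0421%

CV = 39.0421%


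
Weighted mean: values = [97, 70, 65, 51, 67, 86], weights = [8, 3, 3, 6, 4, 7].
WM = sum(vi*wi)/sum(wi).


Numerator = 97*8 + 70*3 + 65*3 + 51*6 + 67*4 + 86*7 = 2357
Denominator = 8 + 3 + 3 + 6 + 4 + 7 = 31
WM = 2357/31 = 76.0323

WM = 76.0323


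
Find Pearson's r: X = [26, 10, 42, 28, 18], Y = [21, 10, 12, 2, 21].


Mean X = 24.8000, Mean Y = 13.2000
SD X = 10.703271, SD Y = 7.194442
Cov = -10.560000
r = -10.560000/(10.703271*7.194442) = -0.1371

r = -0.1371


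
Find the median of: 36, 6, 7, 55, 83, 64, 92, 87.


Sorted: 6, 7, 36, 55, 64, 83, 87, 92
n = 8 (even)
Middle values: 55 and 64
Median = (55+64)/2 = 59.5000

Median = 59.5000


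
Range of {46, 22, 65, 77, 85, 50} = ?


Max = 85, Min = 22
Range = 85 - 22 = 63

Range = 63


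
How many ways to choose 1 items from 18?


C(18,1) = 18!/(1! × 17!)
= 6402373705728000/(1 × 355687428096000)
= 18

C(18,1) = 18


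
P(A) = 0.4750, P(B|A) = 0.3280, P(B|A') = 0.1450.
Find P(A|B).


P(B) = P(B|A)*P(A) + P(B|A')*P(A')
= 0.3280*0.4750 + 0.1450*0.5250
= 0.155800 + 0.076125 = 0.231925
P(A|B) = 0.155800/0.231925 = 0.6718

P(A|B) = 0.6718


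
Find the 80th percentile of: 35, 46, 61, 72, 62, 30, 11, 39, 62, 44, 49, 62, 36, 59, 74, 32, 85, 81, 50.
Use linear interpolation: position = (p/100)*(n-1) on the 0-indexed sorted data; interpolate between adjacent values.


Sorted: 11, 30, 32, 35, 36, 39, 44, 46, 49, 50, 59, 61, 62, 62, 62, 72, 74, 81, 85
n = 19
Index = 80/100 * 18 = 14.4000
Lower = data[14] = 62, Upper = data[15] = 72
P80 = 62 + 0.4000*(10) = 66.0000

P80 = 66.0000


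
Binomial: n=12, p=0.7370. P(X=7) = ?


C(12,7) = 792
p^7 = 0.118106
(1-p)^5 = 0.001258
P = 792 * 0.118106 * 0.001258 = 0.1177

P(X=7) = 0.1177


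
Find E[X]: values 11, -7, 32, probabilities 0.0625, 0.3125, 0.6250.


E[X] = 11*0.0625 - 7*0.3125 + 32*0.6250
= 0.6875 - 2.1875 + 20.0000
= 18.5000

E[X] = 18.5000


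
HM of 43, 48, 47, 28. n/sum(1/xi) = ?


Sum of reciprocals = 1/43 + 1/48 + 1/47 + 1/28 = 0.101080
HM = 4/0.101080 = 39.5726

HM = 39.5726


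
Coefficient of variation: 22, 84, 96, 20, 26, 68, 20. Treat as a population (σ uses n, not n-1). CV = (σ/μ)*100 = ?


Mean = 48.0000
SD = 31.0023
CV = (31.0023/48.0000)*100 = 64.5881%

CV = 64.5881%


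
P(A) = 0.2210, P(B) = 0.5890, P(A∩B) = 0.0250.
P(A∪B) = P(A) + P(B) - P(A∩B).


P(A∪B) = 0.2210 + 0.5890 - 0.0250
= 0.8100 - 0.0250
= 0.7850

P(A∪B) = 0.7850


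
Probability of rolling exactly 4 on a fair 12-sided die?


Favorable outcomes (roll = 4): 1
Total outcomes = 12
P = 1/12 = 0.0833

P = 0.0833


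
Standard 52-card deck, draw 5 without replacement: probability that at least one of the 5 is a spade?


P(at least one) = 1 - P(none)
P(none) = (39/52) × (38/51) × (37/50) × (36/49) × (35/48) = 0.221534
P(at least one) = 1 - 0.221534 = 0.7785

P = 0.7785


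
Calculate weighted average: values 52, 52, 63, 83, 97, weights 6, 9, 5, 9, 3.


Numerator = 52*6 + 52*9 + 63*5 + 83*9 + 97*3 = 2133
Denominator = 6 + 9 + 5 + 9 + 3 = 32
WM = 2133/32 = 66.6562

WM = 66.6562


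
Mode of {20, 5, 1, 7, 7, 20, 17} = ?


Frequencies: 1:1, 5:1, 7:2, 17:1, 20:2
Max frequency = 2
Mode = 7, 20

Mode = 7, 20


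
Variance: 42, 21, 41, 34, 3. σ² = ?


Mean = 28.2000
Squared deviations: 190.4400, 51.8400, 163.8400, 33.6400, 635.0400
Sum = 1074.8000
Variance = 1074.8000/5 = 214.9600

Variance = 214.9600


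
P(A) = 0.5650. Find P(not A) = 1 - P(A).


P(not A) = 1 - 0.5650 = 0.4350

P(not A) = 0.4350


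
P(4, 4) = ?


P(4,4) = 4!/0!
= 24/1
= 24

P(4,4) = 24


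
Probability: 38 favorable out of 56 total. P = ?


P = 38/56 = 0.6786

P = 0.6786


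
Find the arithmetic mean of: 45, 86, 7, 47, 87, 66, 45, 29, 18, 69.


Sum = 45 + 86 + 7 + 47 + 87 + 66 + 45 + 29 + 18 + 69 = 499
n = 10
Mean = 499/10 = 49.9000

Mean = 49.9000


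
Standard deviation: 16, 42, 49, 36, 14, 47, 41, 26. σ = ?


Mean = 33.8750
Variance = 162.3594
SD = sqrt(162.3594) = 12.7420

SD = 12.7420


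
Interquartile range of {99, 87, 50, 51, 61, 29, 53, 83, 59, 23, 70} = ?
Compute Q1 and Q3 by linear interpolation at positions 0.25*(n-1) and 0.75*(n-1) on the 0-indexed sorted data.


Sorted: 23, 29, 50, 51, 53, 59, 61, 70, 83, 87, 99
Q1 (25th %ile) = 50.5000
Q3 (75th %ile) = 76.5000
IQR = 76.5000 - 50.5000 = 26.0000

IQR = 26.0000


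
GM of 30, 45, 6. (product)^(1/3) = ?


Product = 30 × 45 × 6 = 8100
GM = 8100^(1/3) = 20.0830

GM = 20.0830


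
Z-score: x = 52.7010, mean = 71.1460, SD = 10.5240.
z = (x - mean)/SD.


z = (52.7010 - 71.1460)/10.5240
= -18.4450/10.5240
= -1.7527

z = -1.7527


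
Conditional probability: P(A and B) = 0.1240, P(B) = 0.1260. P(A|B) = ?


P(A|B) = 0.1240/0.1260 = 0.9841

P(A|B) = 0.9841


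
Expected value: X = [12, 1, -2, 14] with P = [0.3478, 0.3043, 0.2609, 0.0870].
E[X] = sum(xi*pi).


E[X] = 12*0.3478 + 1*0.3043 - 2*0.2609 + 14*0.0870
= 4.1736 + 0.3043 - 0.5218 + 1.2180
= 5.1741

E[X] = 5.1741


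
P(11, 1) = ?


P(11,1) = 11!/10!
= 39916800/3628800
= 11

P(11,1) = 11


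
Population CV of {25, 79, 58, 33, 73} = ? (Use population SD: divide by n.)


Mean = 53.6000
SD = 21.3691
CV = (21.3691/53.6000)*100 = 39.8678%

CV = 39.8678%


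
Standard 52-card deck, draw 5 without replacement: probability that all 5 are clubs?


P(all clubs) = (13/52) × (12/51) × (11/50) × (10/49) × (9/48)
= 0.0005

P = 0.0005


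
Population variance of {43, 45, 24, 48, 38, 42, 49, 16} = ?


Mean = 38.1250
Squared deviations: 23.7656, 47.2656, 199.5156, 97.5156, 0.0156, 15.0156, 118.2656, 489.5156
Sum = 990.8750
Variance = 990.8750/8 = 123.8594

Variance = 123.8594


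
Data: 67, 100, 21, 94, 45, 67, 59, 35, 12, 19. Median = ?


Sorted: 12, 19, 21, 35, 45, 59, 67, 67, 94, 100
n = 10 (even)
Middle values: 45 and 59
Median = (45+59)/2 = 52.0000

Median = 52.0000


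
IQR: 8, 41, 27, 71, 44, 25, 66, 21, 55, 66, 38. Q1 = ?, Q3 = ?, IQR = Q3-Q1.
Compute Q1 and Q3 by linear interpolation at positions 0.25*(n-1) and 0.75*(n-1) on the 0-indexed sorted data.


Sorted: 8, 21, 25, 27, 38, 41, 44, 55, 66, 66, 71
Q1 (25th %ile) = 26.0000
Q3 (75th %ile) = 60.5000
IQR = 60.5000 - 26.0000 = 34.5000

IQR = 34.5000


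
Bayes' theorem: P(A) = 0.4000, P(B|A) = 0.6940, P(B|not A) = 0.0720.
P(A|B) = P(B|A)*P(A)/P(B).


P(B) = P(B|A)*P(A) + P(B|A')*P(A')
= 0.6940*0.4000 + 0.0720*0.6000
= 0.277600 + 0.043200 = 0.320800
P(A|B) = 0.277600/0.320800 = 0.8653

P(A|B) = 0.8653


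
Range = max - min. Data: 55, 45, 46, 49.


Max = 55, Min = 45
Range = 55 - 45 = 10

Range = 10
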